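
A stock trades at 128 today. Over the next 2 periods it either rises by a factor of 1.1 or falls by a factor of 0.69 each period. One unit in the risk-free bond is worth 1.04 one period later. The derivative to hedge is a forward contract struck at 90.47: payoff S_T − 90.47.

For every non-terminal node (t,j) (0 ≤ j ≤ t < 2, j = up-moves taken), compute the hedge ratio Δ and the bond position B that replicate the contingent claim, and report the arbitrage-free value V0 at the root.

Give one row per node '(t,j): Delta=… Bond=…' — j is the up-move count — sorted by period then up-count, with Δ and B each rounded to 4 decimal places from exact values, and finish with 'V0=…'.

(0,0): Delta=1.0000 Bond=-83.6446
(1,0): Delta=1.0000 Bond=-86.9904
(1,1): Delta=1.0000 Bond=-86.9904
V0=44.3554

No-arbitrage ⇒ martingale measure with p* = (R−d)/(u−d) = 0.8537.
Payoff layer (t=2): V(2,0)=-29.5292, V(2,1)=6.6820, V(2,2)=64.4100
Node (1,0) S=88.3200: V=(p*·6.6820+(1−p*)·-29.5292)/1.04=1.3296; Δ=(6.6820−-29.5292)/(97.1520−60.9408)=1.0000; B=V−Δ·S=-86.9904
Node (1,1) S=140.8000: V=(p*·64.4100+(1−p*)·6.6820)/1.04=53.8096; Δ=(64.4100−6.6820)/(154.8800−97.1520)=1.0000; B=V−Δ·S=-86.9904
Node (0,0) S=128.0000: V=(p*·53.8096+(1−p*)·1.3296)/1.04=44.3554; Δ=(53.8096−1.3296)/(140.8000−88.3200)=1.0000; B=V−Δ·S=-83.6446
Check: Δ(0,0)·S0 + B(0,0) = 44.3554 = V0.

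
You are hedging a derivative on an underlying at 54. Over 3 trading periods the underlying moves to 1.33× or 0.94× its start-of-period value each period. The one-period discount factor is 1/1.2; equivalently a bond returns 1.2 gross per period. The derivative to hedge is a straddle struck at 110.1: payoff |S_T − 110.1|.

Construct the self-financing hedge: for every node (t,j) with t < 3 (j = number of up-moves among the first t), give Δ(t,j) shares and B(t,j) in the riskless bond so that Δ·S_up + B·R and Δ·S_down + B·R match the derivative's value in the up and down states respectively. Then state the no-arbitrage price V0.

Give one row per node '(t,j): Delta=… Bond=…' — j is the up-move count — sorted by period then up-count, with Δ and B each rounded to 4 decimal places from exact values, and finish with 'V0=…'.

(0,0): Delta=-0.5034 Bond=42.7094
(1,0): Delta=-1.0000 Bond=76.4583
(1,1): Delta=-0.3279 Bond=38.6477
(2,0): Delta=-1.0000 Bond=91.7500
(2,1): Delta=-1.0000 Bond=91.7500
(2,2): Delta=-0.0904 Bond=23.6908
V0=15.5254

Since d<R<u, set p* = (R−d)/(u−d) = 0.6667; price each node as the discounted p*-expectation of its children.
At expiry t=3: V(3,0)=65.2485, V(3,1)=46.6398, V(3,2)=20.3106, V(3,3)=16.9424
(2,0): S=47.7144. Δ = (V_up−V_dn)/(S_up−S_dn) = (46.6398−65.2485)/(63.4602−44.8515) = -1.0000. V = [p*·46.6398 + (1−p*)·65.2485]/1.2 = 44.0356. B = V − Δ·S = 91.7500.
(2,1): S=67.5108. Δ = (V_up−V_dn)/(S_up−S_dn) = (20.3106−46.6398)/(89.7894−63.4602) = -1.0000. V = [p*·20.3106 + (1−p*)·46.6398]/1.2 = 24.2392. B = V − Δ·S = 91.7500.
(2,2): S=95.5206. Δ = (V_up−V_dn)/(S_up−S_dn) = (16.9424−20.3106)/(127.0424−89.7894) = -0.0904. V = [p*·16.9424 + (1−p*)·20.3106]/1.2 = 15.0543. B = V − Δ·S = 23.6908.
(1,0): S=50.7600. Δ = (V_up−V_dn)/(S_up−S_dn) = (24.2392−44.0356)/(67.5108−47.7144) = -1.0000. V = [p*·24.2392 + (1−p*)·44.0356]/1.2 = 25.6983. B = V − Δ·S = 76.4583.
(1,1): S=71.8200. Δ = (V_up−V_dn)/(S_up−S_dn) = (15.0543−24.2392)/(95.5206−67.5108) = -0.3279. V = [p*·15.0543 + (1−p*)·24.2392]/1.2 = 15.0966. B = V − Δ·S = 38.6477.
(0,0): S=54.0000. Δ = (V_up−V_dn)/(S_up−S_dn) = (15.0966−25.6983)/(71.8200−50.7600) = -0.5034. V = [p*·15.0966 + (1−p*)·25.6983]/1.2 = 15.5254. B = V − Δ·S = 42.7094.
Check: Δ(0,0)·S0 + B(0,0) = 15.5254 = V0.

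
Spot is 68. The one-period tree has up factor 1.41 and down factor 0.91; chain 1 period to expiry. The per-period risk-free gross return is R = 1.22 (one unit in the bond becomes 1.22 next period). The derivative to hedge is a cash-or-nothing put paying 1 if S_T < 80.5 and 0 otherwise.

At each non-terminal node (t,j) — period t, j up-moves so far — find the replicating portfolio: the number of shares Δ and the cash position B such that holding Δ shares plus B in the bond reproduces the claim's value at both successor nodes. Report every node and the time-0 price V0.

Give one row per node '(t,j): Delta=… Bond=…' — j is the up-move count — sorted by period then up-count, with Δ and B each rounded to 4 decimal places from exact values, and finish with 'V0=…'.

Under the risk-neutral measure, an up-move has probability p* = (R−d)/(u−d) = 0.6200 and values discount at R = 1.22.
At expiry t=1: V(1,0)=1.0000, V(1,1)=0.0000
  t=0,j=0: stock 68.0000 → up 95.8800 (V=0.0000), down 61.8800 (V=1.0000). Price 0.3115; hedge Δ=-0.0294, bond B=2.3115.
The time-0 hedge costs 0.3115, which is the no-arbitrage price.

(0,0): Delta=-0.0294 Bond=2.3115
V0=0.3115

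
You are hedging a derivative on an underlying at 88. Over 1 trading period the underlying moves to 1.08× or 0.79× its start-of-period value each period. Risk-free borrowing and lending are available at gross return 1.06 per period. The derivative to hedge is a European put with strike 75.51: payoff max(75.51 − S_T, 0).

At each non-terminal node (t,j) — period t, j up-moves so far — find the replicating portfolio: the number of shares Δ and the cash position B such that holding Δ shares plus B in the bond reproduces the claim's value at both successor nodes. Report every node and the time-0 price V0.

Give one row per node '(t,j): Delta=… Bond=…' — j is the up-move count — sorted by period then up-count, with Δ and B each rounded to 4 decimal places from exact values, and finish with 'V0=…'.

(0,0): Delta=-0.2347 Bond=21.0449
V0=0.3897

No-arbitrage ⇒ martingale measure with p* = (R−d)/(u−d) = 0.9310.
Terminal values V(1,·): V(1,0)=5.9900, V(1,1)=0.0000
Node (0,0) S=88.0000: V=(p*·0.0000+(1−p*)·5.9900)/1.06=0.3897; Δ=(0.0000−5.9900)/(95.0400−69.5200)=-0.2347; B=V−Δ·S=21.0449
Each (Δ,B) replicates both successor values, so the strategy is self-financing and V0 is arbitrage-free.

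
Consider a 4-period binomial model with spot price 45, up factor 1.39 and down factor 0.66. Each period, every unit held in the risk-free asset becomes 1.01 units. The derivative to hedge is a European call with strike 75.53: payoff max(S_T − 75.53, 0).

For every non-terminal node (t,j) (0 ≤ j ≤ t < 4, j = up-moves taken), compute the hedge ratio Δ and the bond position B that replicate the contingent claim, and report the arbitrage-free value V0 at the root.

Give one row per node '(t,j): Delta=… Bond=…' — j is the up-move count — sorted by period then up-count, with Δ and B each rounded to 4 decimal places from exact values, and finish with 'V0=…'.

(0,0): Delta=0.3322 Bond=-9.3198
(1,0): Delta=0.0440 Bond=-0.8539
(1,1): Delta=0.4807 Bond=-18.7059
(2,0): Delta=0.0000 Bond=0.0000
(2,1): Delta=0.0667 Bond=-1.7987
(2,2): Delta=0.6942 Bond=-37.4524
(3,0): Delta=0.0000 Bond=0.0000
(3,1): Delta=0.0000 Bond=0.0000
(3,2): Delta=0.1010 Bond=-3.7891
(3,3): Delta=1.0000 Bond=-74.7822
V0=5.6284

Under the risk-neutral measure, an up-move has probability p* = (R−d)/(u−d) = 0.4795 and values discount at R = 1.01.
Terminal payoffs: V(4,0)=0.0000, V(4,1)=0.0000, V(4,2)=0.0000, V(4,3)=4.2329, V(4,4)=92.4555
  t=3,j=0: stock 12.9373 → up 17.9829 (V=0.0000), down 8.5386 (V=0.0000). Price 0.0000; hedge Δ=0.0000, bond B=0.0000.
  t=3,j=1: stock 27.2468 → up 37.8730 (V=0.0000), down 17.9829 (V=0.0000). Price 0.0000; hedge Δ=0.0000, bond B=0.0000.
  t=3,j=2: stock 57.3834 → up 79.7629 (V=4.2329), down 37.8730 (V=0.0000). Price 2.0094; hedge Δ=0.1010, bond B=-3.7891.
  t=3,j=3: stock 120.8529 → up 167.9855 (V=92.4555), down 79.7629 (V=4.2329). Price 46.0707; hedge Δ=1.0000, bond B=-74.7822.
  t=2,j=0: stock 19.6020 → up 27.2468 (V=0.0000), down 12.9373 (V=0.0000). Price 0.0000; hedge Δ=0.0000, bond B=0.0000.
  t=2,j=1: stock 41.2830 → up 57.3834 (V=2.0094), down 27.2468 (V=0.0000). Price 0.9539; hedge Δ=0.0667, bond B=-1.7987.
  t=2,j=2: stock 86.9445 → up 120.8529 (V=46.0707), down 57.3834 (V=2.0094). Price 22.9056; hedge Δ=0.6942, bond B=-37.4524.
  t=1,j=0: stock 29.7000 → up 41.2830 (V=0.9539), down 19.6020 (V=0.0000). Price 0.4528; hedge Δ=0.0440, bond B=-0.8539.
  t=1,j=1: stock 62.5500 → up 86.9445 (V=22.9056), down 41.2830 (V=0.9539). Price 11.3650; hedge Δ=0.4807, bond B=-18.7059.
  t=0,j=0: stock 45.0000 → up 62.5500 (V=11.3650), down 29.7000 (V=0.4528). Price 5.6284; hedge Δ=0.3322, bond B=-9.3198.
Each (Δ,B) replicates both successor values, so the strategy is self-financing and V0 is arbitrage-free.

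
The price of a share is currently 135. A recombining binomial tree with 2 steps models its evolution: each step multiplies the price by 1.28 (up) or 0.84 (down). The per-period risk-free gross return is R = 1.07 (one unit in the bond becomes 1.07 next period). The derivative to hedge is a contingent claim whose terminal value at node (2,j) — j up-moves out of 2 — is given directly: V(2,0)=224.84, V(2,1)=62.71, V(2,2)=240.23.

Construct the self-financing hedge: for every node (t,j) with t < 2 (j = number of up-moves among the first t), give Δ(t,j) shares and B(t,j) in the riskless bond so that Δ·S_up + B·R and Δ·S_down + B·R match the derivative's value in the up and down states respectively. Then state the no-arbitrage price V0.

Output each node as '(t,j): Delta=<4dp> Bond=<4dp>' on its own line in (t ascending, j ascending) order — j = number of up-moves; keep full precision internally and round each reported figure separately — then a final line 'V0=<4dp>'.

(0,0): Delta=0.2425 Bond=96.6573
(1,0): Delta=-3.2494 Bond=499.4027
(1,1): Delta=2.3348 Bond=-258.1232
V0=129.3979

No-arbitrage ⇒ martingale measure with p* = (R−d)/(u−d) = 0.5227.
Terminal payoffs: V(2,0)=224.8400, V(2,1)=62.7100, V(2,2)=240.2300
  t=1,j=0: stock 113.4000 → up 145.1520 (V=62.7100), down 95.2560 (V=224.8400). Price 130.9254; hedge Δ=-3.2494, bond B=499.4027.
  t=1,j=1: stock 172.8000 → up 221.1840 (V=240.2300), down 145.1520 (V=62.7100). Price 145.3314; hedge Δ=2.3348, bond B=-258.1232.
  t=0,j=0: stock 135.0000 → up 172.8000 (V=145.3314), down 113.4000 (V=130.9254). Price 129.3979; hedge Δ=0.2425, bond B=96.6573.
Each (Δ,B) replicates both successor values, so the strategy is self-financing and V0 is arbitrage-free.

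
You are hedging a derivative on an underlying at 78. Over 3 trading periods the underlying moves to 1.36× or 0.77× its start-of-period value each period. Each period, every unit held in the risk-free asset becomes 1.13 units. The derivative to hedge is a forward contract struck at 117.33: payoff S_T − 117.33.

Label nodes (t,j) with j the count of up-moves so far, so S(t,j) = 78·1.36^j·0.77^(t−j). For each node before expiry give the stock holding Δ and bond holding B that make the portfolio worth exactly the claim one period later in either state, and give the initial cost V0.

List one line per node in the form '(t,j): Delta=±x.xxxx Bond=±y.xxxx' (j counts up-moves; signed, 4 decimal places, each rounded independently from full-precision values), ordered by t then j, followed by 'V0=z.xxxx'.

(0,0): Delta=1.0000 Bond=-81.3156
(1,0): Delta=1.0000 Bond=-91.8866
(1,1): Delta=1.0000 Bond=-91.8866
(2,0): Delta=1.0000 Bond=-103.8319
(2,1): Delta=1.0000 Bond=-103.8319
(2,2): Delta=1.0000 Bond=-103.8319
V0=-3.3156

Since d<R<u, set p* = (R−d)/(u−d) = 0.6102; price each node as the discounted p*-expectation of its children.
Terminal payoffs: V(3,0)=-81.7204, V(3,1)=-54.4352, V(3,2)=-6.2430, V(3,3)=78.8756
(2,0): S=46.2462. Δ = (V_up−V_dn)/(S_up−S_dn) = (-54.4352−-81.7204)/(62.8948−35.6096) = 1.0000. V = [p*·-54.4352 + (1−p*)·-81.7204]/1.13 = -57.5857. B = V − Δ·S = -103.8319.
(2,1): S=81.6816. Δ = (V_up−V_dn)/(S_up−S_dn) = (-6.2430−-54.4352)/(111.0870−62.8948) = 1.0000. V = [p*·-6.2430 + (1−p*)·-54.4352]/1.13 = -22.1503. B = V − Δ·S = -103.8319.
(2,2): S=144.2688. Δ = (V_up−V_dn)/(S_up−S_dn) = (78.8756−-6.2430)/(196.2056−111.0870) = 1.0000. V = [p*·78.8756 + (1−p*)·-6.2430]/1.13 = 40.4369. B = V − Δ·S = -103.8319.
(1,0): S=60.0600. Δ = (V_up−V_dn)/(S_up−S_dn) = (-22.1503−-57.5857)/(81.6816−46.2462) = 1.0000. V = [p*·-22.1503 + (1−p*)·-57.5857]/1.13 = -31.8266. B = V − Δ·S = -91.8866.
(1,1): S=106.0800. Δ = (V_up−V_dn)/(S_up−S_dn) = (40.4369−-22.1503)/(144.2688−81.6816) = 1.0000. V = [p*·40.4369 + (1−p*)·-22.1503]/1.13 = 14.1934. B = V − Δ·S = -91.8866.
(0,0): S=78.0000. Δ = (V_up−V_dn)/(S_up−S_dn) = (14.1934−-31.8266)/(106.0800−60.0600) = 1.0000. V = [p*·14.1934 + (1−p*)·-31.8266]/1.13 = -3.3156. B = V − Δ·S = -81.3156.
The time-0 hedge costs -3.3156, which is the no-arbitrage price.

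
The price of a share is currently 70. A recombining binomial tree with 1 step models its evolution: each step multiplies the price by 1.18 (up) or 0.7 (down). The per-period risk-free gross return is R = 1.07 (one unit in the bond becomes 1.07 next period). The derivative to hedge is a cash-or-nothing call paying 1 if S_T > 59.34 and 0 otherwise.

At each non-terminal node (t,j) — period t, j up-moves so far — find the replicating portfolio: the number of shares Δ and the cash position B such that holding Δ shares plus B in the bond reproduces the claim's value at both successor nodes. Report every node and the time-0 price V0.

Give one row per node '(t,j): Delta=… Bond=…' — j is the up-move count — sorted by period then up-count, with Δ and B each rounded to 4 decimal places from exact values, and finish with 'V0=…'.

No-arbitrage ⇒ martingale measure with p* = (R−d)/(u−d) = 0.7708.
Terminal values V(1,·): V(1,0)=0.0000, V(1,1)=1.0000
  t=0,j=0: stock 70.0000 → up 82.6000 (V=1.0000), down 49.0000 (V=0.0000). Price 0.7204; hedge Δ=0.0298, bond B=-1.3629.
The time-0 hedge costs 0.7204, which is the no-arbitrage price.

(0,0): Delta=0.0298 Bond=-1.3629
V0=0.7204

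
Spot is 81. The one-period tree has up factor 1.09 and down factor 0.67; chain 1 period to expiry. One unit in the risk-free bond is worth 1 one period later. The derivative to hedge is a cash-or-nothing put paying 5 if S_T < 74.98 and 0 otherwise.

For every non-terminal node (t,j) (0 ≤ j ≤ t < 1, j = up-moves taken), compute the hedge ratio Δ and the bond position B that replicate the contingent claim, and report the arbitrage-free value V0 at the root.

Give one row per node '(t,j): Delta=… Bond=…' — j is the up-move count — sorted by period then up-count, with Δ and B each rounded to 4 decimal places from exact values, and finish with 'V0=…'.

(0,0): Delta=-0.1470 Bond=12.9762
V0=1.0714

Risk-neutral probability p* = (R−d)/(u−d) = (1−0.67)/(1.09−0.67) = 0.7857.
At expiry t=1: V(1,0)=5.0000, V(1,1)=0.0000
(0,0): S=81.0000. Δ = (V_up−V_dn)/(S_up−S_dn) = (0.0000−5.0000)/(88.2900−54.2700) = -0.1470. V = [p*·0.0000 + (1−p*)·5.0000]/1 = 1.0714. B = V − Δ·S = 12.9762.
Root portfolio cost Δ·81+B reproduces V0=1.0714.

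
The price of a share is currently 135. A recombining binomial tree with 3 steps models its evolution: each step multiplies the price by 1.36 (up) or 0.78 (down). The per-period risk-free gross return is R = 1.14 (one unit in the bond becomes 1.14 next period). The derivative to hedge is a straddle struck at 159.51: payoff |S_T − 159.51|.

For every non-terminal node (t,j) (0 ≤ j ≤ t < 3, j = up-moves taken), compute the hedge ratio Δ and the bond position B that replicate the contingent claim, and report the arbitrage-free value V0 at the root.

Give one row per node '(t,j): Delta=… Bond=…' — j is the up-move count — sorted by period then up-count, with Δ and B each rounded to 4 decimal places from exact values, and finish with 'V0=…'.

Since d<R<u, set p* = (R−d)/(u−d) = 0.6207; price each node as the discounted p*-expectation of its children.
Terminal payoffs: V(3,0)=95.4455, V(3,1)=47.8078, V(3,2)=35.2529, V(3,3)=180.0766
(2,0): S=82.1340. Δ = (V_up−V_dn)/(S_up−S_dn) = (47.8078−95.4455)/(111.7022−64.0645) = -1.0000. V = [p*·47.8078 + (1−p*)·95.4455]/1.14 = 57.7871. B = V − Δ·S = 139.9211.
(2,1): S=143.2080. Δ = (V_up−V_dn)/(S_up−S_dn) = (35.2529−47.8078)/(194.7629−111.7022) = -0.1512. V = [p*·35.2529 + (1−p*)·47.8078]/1.14 = 35.1009. B = V − Δ·S = 56.7473.
(2,2): S=249.6960. Δ = (V_up−V_dn)/(S_up−S_dn) = (180.0766−35.2529)/(339.5866−194.7629) = 1.0000. V = [p*·180.0766 + (1−p*)·35.2529]/1.14 = 109.7749. B = V − Δ·S = -139.9211.
(1,0): S=105.3000. Δ = (V_up−V_dn)/(S_up−S_dn) = (35.1009−57.7871)/(143.2080−82.1340) = -0.3715. V = [p*·35.1009 + (1−p*)·57.7871]/1.14 = 38.3386. B = V − Δ·S = 77.4526.
(1,1): S=183.6000. Δ = (V_up−V_dn)/(S_up−S_dn) = (109.7749−35.1009)/(249.6960−143.2080) = 0.7012. V = [p*·109.7749 + (1−p*)·35.1009]/1.14 = 71.4477. B = V − Δ·S = -57.3006.
(0,0): S=135.0000. Δ = (V_up−V_dn)/(S_up−S_dn) = (71.4477−38.3386)/(183.6000−105.3000) = 0.4228. V = [p*·71.4477 + (1−p*)·38.3386]/1.14 = 51.6571. B = V − Δ·S = -5.4275.
Root portfolio cost Δ·135+B reproduces V0=51.6571.

(0,0): Delta=0.4228 Bond=-5.4275
(1,0): Delta=-0.3715 Bond=77.4526
(1,1): Delta=0.7012 Bond=-57.3006
(2,0): Delta=-1.0000 Bond=139.9211
(2,1): Delta=-0.1512 Bond=56.7473
(2,2): Delta=1.0000 Bond=-139.9211
V0=51.6571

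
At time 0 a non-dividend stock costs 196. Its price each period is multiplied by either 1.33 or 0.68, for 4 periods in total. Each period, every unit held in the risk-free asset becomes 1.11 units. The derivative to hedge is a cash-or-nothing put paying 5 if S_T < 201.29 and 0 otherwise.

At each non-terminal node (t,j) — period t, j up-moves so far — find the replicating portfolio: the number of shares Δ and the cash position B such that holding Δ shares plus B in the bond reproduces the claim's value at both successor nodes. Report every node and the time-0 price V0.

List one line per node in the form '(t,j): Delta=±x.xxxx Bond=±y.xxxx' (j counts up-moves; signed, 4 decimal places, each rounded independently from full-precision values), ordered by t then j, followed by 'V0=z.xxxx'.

The replicating-portfolio and risk-neutral prices coincide; use p* = (1.11−0.68)/(1.33−0.68) = 0.6615 for the latter.
Payoff layer (t=4): V(4,0)=5.0000, V(4,1)=5.0000, V(4,2)=5.0000, V(4,3)=0.0000, V(4,4)=0.0000
Node (3,0) S=61.6287: V=(p*·5.0000+(1−p*)·5.0000)/1.11=4.5045; Δ=(5.0000−5.0000)/(81.9661−41.9075)=0.0000; B=V−Δ·S=4.5045
Node (3,1) S=120.5384: V=(p*·5.0000+(1−p*)·5.0000)/1.11=4.5045; Δ=(5.0000−5.0000)/(160.3161−81.9661)=0.0000; B=V−Δ·S=4.5045
Node (3,2) S=235.7590: V=(p*·0.0000+(1−p*)·5.0000)/1.11=1.5246; Δ=(0.0000−5.0000)/(313.5595−160.3161)=-0.0326; B=V−Δ·S=9.2169
Node (3,3) S=461.1169: V=(p*·0.0000+(1−p*)·0.0000)/1.11=0.0000; Δ=(0.0000−0.0000)/(613.2854−313.5595)=0.0000; B=V−Δ·S=0.0000
Node (2,0) S=90.6304: V=(p*·4.5045+(1−p*)·4.5045)/1.11=4.0581; Δ=(4.5045−4.5045)/(120.5384−61.6287)=0.0000; B=V−Δ·S=4.0581
Node (2,1) S=177.2624: V=(p*·1.5246+(1−p*)·4.5045)/1.11=2.2821; Δ=(1.5246−4.5045)/(235.7590−120.5384)=-0.0259; B=V−Δ·S=6.8666
Node (2,2) S=346.7044: V=(p*·0.0000+(1−p*)·1.5246)/1.11=0.4649; Δ=(0.0000−1.5246)/(461.1169−235.7590)=-0.0068; B=V−Δ·S=2.8104
Node (1,0) S=133.2800: V=(p*·2.2821+(1−p*)·4.0581)/1.11=2.5975; Δ=(2.2821−4.0581)/(177.2624−90.6304)=-0.0205; B=V−Δ·S=5.3298
Node (1,1) S=260.6800: V=(p*·0.4649+(1−p*)·2.2821)/1.11=0.9729; Δ=(0.4649−2.2821)/(346.7044−177.2624)=-0.0107; B=V−Δ·S=3.7687
Node (0,0) S=196.0000: V=(p*·0.9729+(1−p*)·2.5975)/1.11=1.3719; Δ=(0.9729−2.5975)/(260.6800−133.2800)=-0.0128; B=V−Δ·S=3.8712
Check: Δ(0,0)·S0 + B(0,0) = 1.3719 = V0.

(0,0): Delta=-0.0128 Bond=3.8712
(1,0): Delta=-0.0205 Bond=5.3298
(1,1): Delta=-0.0107 Bond=3.7687
(2,0): Delta=0.0000 Bond=4.0581
(2,1): Delta=-0.0259 Bond=6.8666
(2,2): Delta=-0.0068 Bond=2.8104
(3,0): Delta=0.0000 Bond=4.5045
(3,1): Delta=0.0000 Bond=4.5045
(3,2): Delta=-0.0326 Bond=9.2169
(3,3): Delta=0.0000 Bond=0.0000
V0=1.3719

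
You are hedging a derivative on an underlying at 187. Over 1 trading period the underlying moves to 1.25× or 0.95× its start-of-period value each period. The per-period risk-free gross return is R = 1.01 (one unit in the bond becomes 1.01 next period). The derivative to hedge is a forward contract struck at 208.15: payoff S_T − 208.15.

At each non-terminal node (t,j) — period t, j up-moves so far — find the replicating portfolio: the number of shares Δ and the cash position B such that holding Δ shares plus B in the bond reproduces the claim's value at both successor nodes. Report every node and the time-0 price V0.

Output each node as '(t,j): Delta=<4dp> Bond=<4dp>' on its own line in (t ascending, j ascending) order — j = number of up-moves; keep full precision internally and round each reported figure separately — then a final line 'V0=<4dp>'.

Risk-neutral probability p* = (R−d)/(u−d) = (1.01−0.95)/(1.25−0.95) = 0.2000.
At expiry t=1: V(1,0)=-30.5000, V(1,1)=25.6000
  t=0,j=0: stock 187.0000 → up 233.7500 (V=25.6000), down 177.6500 (V=-30.5000). Price -19.0891; hedge Δ=1.0000, bond B=-206.0891.
Self-financing check: at every node Δ·S+B equals the discounted successor values.

(0,0): Delta=1.0000 Bond=-206.0891
V0=-19.0891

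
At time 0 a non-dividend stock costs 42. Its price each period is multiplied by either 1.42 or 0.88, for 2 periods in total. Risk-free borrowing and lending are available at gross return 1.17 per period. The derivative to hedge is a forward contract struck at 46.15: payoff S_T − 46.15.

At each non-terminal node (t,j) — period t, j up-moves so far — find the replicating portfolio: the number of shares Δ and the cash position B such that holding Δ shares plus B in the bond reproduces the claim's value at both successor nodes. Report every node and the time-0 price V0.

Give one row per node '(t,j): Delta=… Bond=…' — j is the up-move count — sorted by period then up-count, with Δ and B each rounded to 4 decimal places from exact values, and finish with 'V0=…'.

Risk-neutral probability p* = (R−d)/(u−d) = (1.17−0.88)/(1.42−0.88) = 0.5370.
At expiry t=2: V(2,0)=-13.6252, V(2,1)=6.3332, V(2,2)=38.5388
  t=1,j=0: stock 36.9600 → up 52.4832 (V=6.3332), down 32.5248 (V=-13.6252). Price -2.4844; hedge Δ=1.0000, bond B=-39.4444.
  t=1,j=1: stock 59.6400 → up 84.6888 (V=38.5388), down 52.4832 (V=6.3332). Price 20.1956; hedge Δ=1.0000, bond B=-39.4444.
  t=0,j=0: stock 42.0000 → up 59.6400 (V=20.1956), down 36.9600 (V=-2.4844). Price 8.2868; hedge Δ=1.0000, bond B=-33.7132.
Self-financing check: at every node Δ·S+B equals the discounted successor values.

(0,0): Delta=1.0000 Bond=-33.7132
(1,0): Delta=1.0000 Bond=-39.4444
(1,1): Delta=1.0000 Bond=-39.4444
V0=8.2868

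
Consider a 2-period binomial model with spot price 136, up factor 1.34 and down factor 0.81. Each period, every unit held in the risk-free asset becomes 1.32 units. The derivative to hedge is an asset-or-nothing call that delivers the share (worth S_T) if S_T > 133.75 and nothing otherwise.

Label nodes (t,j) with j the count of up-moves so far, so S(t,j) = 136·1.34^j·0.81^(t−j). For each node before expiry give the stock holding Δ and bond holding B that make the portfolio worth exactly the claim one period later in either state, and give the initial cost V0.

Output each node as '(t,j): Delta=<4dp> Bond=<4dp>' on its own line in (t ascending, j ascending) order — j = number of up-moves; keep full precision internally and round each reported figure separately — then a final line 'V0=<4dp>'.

(0,0): Delta=1.0354 Bond=-4.8859
(1,0): Delta=2.5283 Bond=-170.9086
(1,1): Delta=1.0000 Bond=0.0000
V0=135.9271

Risk-neutral probability p* = (R−d)/(u−d) = (1.32−0.81)/(1.34−0.81) = 0.9623.
Terminal payoffs: V(2,0)=0.0000, V(2,1)=147.6144, V(2,2)=244.2016
Node (1,0) S=110.1600: V=(p*·147.6144+(1−p*)·0.0000)/1.32=107.6091; Δ=(147.6144−0.0000)/(147.6144−89.2296)=2.5283; B=V−Δ·S=-170.9086
Node (1,1) S=182.2400: V=(p*·244.2016+(1−p*)·147.6144)/1.32=182.2400; Δ=(244.2016−147.6144)/(244.2016−147.6144)=1.0000; B=V−Δ·S=0.0000
Node (0,0) S=136.0000: V=(p*·182.2400+(1−p*)·107.6091)/1.32=135.9271; Δ=(182.2400−107.6091)/(182.2400−110.1600)=1.0354; B=V−Δ·S=-4.8859
Check: Δ(0,0)·S0 + B(0,0) = 135.9271 = V0.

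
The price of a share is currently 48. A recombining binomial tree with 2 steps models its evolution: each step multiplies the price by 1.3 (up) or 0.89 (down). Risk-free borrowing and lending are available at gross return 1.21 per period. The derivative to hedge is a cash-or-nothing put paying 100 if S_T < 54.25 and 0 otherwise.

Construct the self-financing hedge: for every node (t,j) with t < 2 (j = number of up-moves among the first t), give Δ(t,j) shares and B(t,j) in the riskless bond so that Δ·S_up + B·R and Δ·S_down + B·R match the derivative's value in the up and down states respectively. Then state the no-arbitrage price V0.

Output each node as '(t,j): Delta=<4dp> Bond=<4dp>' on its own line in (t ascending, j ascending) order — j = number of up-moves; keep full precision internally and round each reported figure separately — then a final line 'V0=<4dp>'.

Since d<R<u, set p* = (R−d)/(u−d) = 0.7805; price each node as the discounted p*-expectation of its children.
Terminal payoffs: V(2,0)=100.0000, V(2,1)=0.0000, V(2,2)=0.0000
(1,0): S=42.7200. Δ = (V_up−V_dn)/(S_up−S_dn) = (0.0000−100.0000)/(55.5360−38.0208) = -5.7093. V = [p*·0.0000 + (1−p*)·100.0000]/1.21 = 18.1415. B = V − Δ·S = 262.0439.
(1,1): S=62.4000. Δ = (V_up−V_dn)/(S_up−S_dn) = (0.0000−0.0000)/(81.1200−55.5360) = 0.0000. V = [p*·0.0000 + (1−p*)·0.0000]/1.21 = 0.0000. B = V − Δ·S = 0.0000.
(0,0): S=48.0000. Δ = (V_up−V_dn)/(S_up−S_dn) = (0.0000−18.1415)/(62.4000−42.7200) = -0.9218. V = [p*·0.0000 + (1−p*)·18.1415]/1.21 = 3.2911. B = V − Δ·S = 47.5387.
Root portfolio cost Δ·48+B reproduces V0=3.2911.

(0,0): Delta=-0.9218 Bond=47.5387
(1,0): Delta=-5.7093 Bond=262.0439
(1,1): Delta=0.0000 Bond=0.0000
V0=3.2911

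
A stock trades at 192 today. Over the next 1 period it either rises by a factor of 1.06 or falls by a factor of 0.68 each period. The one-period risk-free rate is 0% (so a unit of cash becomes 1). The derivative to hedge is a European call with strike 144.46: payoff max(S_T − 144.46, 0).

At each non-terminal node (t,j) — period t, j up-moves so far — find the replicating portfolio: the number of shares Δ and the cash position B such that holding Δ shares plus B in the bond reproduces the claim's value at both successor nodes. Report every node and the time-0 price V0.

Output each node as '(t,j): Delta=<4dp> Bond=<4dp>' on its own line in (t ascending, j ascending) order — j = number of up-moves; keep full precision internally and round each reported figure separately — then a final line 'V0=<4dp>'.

Under the risk-neutral measure, an up-move has probability p* = (R−d)/(u−d) = 0.8421 and values discount at R = 1.
Terminal values V(1,·): V(1,0)=0.0000, V(1,1)=59.0600
Node (0,0) S=192.0000: V=(p*·59.0600+(1−p*)·0.0000)/1=49.7347; Δ=(59.0600−0.0000)/(203.5200−130.5600)=0.8095; B=V−Δ·S=-105.6863
Check: Δ(0,0)·S0 + B(0,0) = 49.7347 = V0.

(0,0): Delta=0.8095 Bond=-105.6863
V0=49.7347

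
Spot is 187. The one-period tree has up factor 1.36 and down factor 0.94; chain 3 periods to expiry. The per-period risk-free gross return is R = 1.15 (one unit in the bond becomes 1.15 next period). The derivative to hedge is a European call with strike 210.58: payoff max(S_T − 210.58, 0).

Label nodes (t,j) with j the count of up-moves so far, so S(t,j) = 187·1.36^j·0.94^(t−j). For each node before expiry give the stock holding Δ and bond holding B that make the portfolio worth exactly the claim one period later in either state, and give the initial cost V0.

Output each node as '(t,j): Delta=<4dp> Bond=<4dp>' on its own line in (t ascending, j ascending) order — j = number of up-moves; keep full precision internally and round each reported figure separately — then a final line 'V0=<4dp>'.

Under the risk-neutral measure, an up-move has probability p* = (R−d)/(u−d) = 0.5000 and values discount at R = 1.15.
Terminal payoffs: V(3,0)=0.0000, V(3,1)=14.1372, V(3,2)=114.5427, V(3,3)=259.8103
(2,0): S=165.2332. Δ = (V_up−V_dn)/(S_up−S_dn) = (14.1372−0.0000)/(224.7172−155.3192) = 0.2037. V = [p*·14.1372 + (1−p*)·0.0000]/1.15 = 6.1466. B = V − Δ·S = -27.5133.
(2,1): S=239.0608. Δ = (V_up−V_dn)/(S_up−S_dn) = (114.5427−14.1372)/(325.1227−224.7172) = 1.0000. V = [p*·114.5427 + (1−p*)·14.1372]/1.15 = 55.9478. B = V − Δ·S = -183.1130.
(2,2): S=345.8752. Δ = (V_up−V_dn)/(S_up−S_dn) = (259.8103−114.5427)/(470.3903−325.1227) = 1.0000. V = [p*·259.8103 + (1−p*)·114.5427]/1.15 = 162.7622. B = V − Δ·S = -183.1130.
(1,0): S=175.7800. Δ = (V_up−V_dn)/(S_up−S_dn) = (55.9478−6.1466)/(239.0608−165.2332) = 0.6746. V = [p*·55.9478 + (1−p*)·6.1466]/1.15 = 26.9975. B = V − Δ·S = -91.5767.
(1,1): S=254.3200. Δ = (V_up−V_dn)/(S_up−S_dn) = (162.7622−55.9478)/(345.8752−239.0608) = 1.0000. V = [p*·162.7622 + (1−p*)·55.9478]/1.15 = 95.0913. B = V − Δ·S = -159.2287.
(0,0): S=187.0000. Δ = (V_up−V_dn)/(S_up−S_dn) = (95.0913−26.9975)/(254.3200−175.7800) = 0.8670. V = [p*·95.0913 + (1−p*)·26.9975]/1.15 = 53.0821. B = V − Δ·S = -109.0458.
Root portfolio cost Δ·187+B reproduces V0=53.0821.

(0,0): Delta=0.8670 Bond=-109.0458
(1,0): Delta=0.6746 Bond=-91.5767
(1,1): Delta=1.0000 Bond=-159.2287
(2,0): Delta=0.2037 Bond=-27.5133
(2,1): Delta=1.0000 Bond=-183.1130
(2,2): Delta=1.0000 Bond=-183.1130
V0=53.0821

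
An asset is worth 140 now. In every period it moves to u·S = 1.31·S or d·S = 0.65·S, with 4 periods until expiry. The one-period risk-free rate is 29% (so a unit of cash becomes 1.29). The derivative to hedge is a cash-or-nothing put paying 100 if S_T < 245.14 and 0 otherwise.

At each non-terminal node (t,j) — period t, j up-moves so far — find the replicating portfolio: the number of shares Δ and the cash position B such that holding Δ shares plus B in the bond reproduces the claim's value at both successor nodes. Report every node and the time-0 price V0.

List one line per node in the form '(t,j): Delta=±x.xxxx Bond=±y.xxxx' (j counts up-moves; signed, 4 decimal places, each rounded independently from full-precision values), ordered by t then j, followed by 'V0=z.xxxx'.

No-arbitrage ⇒ martingale measure with p* = (R−d)/(u−d) = 0.9697.
Terminal values V(4,·): V(4,0)=100.0000, V(4,1)=100.0000, V(4,2)=100.0000, V(4,3)=100.0000, V(4,4)=0.0000
  t=3,j=0: stock 38.4475 → up 50.3662 (V=100.0000), down 24.9909 (V=100.0000). Price 77.5194; hedge Δ=0.0000, bond B=77.5194.
  t=3,j=1: stock 77.4865 → up 101.5073 (V=100.0000), down 50.3662 (V=100.0000). Price 77.5194; hedge Δ=0.0000, bond B=77.5194.
  t=3,j=2: stock 156.1651 → up 204.5763 (V=100.0000), down 101.5073 (V=100.0000). Price 77.5194; hedge Δ=0.0000, bond B=77.5194.
  t=3,j=3: stock 314.7327 → up 412.2999 (V=0.0000), down 204.5763 (V=100.0000). Price 2.3491; hedge Δ=-0.4814, bond B=153.8642.
  t=2,j=0: stock 59.1500 → up 77.4865 (V=77.5194), down 38.4475 (V=77.5194). Price 60.0925; hedge Δ=0.0000, bond B=60.0925.
  t=2,j=1: stock 119.2100 → up 156.1651 (V=77.5194), down 77.4865 (V=77.5194). Price 60.0925; hedge Δ=0.0000, bond B=60.0925.
  t=2,j=2: stock 240.2540 → up 314.7327 (V=2.3491), down 156.1651 (V=77.5194). Price 3.5868; hedge Δ=-0.4741, bond B=117.4812.
  t=1,j=0: stock 91.0000 → up 119.2100 (V=60.0925), down 59.1500 (V=60.0925). Price 46.5834; hedge Δ=0.0000, bond B=46.5834.
  t=1,j=1: stock 183.4000 → up 240.2540 (V=3.5868), down 119.2100 (V=60.0925). Price 4.1078; hedge Δ=-0.4668, bond B=89.7226.
  t=0,j=0: stock 140.0000 → up 183.4000 (V=4.1078), down 91.0000 (V=46.5834). Price 4.1821; hedge Δ=-0.4597, bond B=68.5390.
Each (Δ,B) replicates both successor values, so the strategy is self-financing and V0 is arbitrage-free.

(0,0): Delta=-0.4597 Bond=68.5390
(1,0): Delta=0.0000 Bond=46.5834
(1,1): Delta=-0.4668 Bond=89.7226
(2,0): Delta=0.0000 Bond=60.0925
(2,1): Delta=0.0000 Bond=60.0925
(2,2): Delta=-0.4741 Bond=117.4812
(3,0): Delta=0.0000 Bond=77.5194
(3,1): Delta=0.0000 Bond=77.5194
(3,2): Delta=0.0000 Bond=77.5194
(3,3): Delta=-0.4814 Bond=153.8642
V0=4.1821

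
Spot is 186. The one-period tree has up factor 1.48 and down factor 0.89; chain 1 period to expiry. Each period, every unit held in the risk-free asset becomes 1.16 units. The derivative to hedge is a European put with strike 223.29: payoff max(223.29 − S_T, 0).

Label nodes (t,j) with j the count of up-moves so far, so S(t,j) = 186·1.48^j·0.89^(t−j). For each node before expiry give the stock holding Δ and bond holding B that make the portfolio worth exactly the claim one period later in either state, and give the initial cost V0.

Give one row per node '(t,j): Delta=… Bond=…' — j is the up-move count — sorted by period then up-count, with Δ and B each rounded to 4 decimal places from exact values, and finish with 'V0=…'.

(0,0): Delta=-0.5262 Bond=124.8831
V0=27.0018

No-arbitrage ⇒ martingale measure with p* = (R−d)/(u−d) = 0.4576.
Terminal payoffs: V(1,0)=57.7500, V(1,1)=0.0000
Node (0,0) S=186.0000: V=(p*·0.0000+(1−p*)·57.7500)/1.16=27.0018; Δ=(0.0000−57.7500)/(275.2800−165.5400)=-0.5262; B=V−Δ·S=124.8831
Each (Δ,B) replicates both successor values, so the strategy is self-financing and V0 is arbitrage-free.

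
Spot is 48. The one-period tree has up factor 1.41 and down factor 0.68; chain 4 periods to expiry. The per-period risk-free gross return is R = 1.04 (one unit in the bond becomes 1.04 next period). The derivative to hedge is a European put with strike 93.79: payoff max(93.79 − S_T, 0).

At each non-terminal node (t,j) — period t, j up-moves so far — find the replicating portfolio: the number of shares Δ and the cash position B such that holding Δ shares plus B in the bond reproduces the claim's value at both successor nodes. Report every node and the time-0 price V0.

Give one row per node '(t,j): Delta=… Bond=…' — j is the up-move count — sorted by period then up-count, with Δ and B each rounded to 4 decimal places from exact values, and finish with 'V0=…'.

The replicating-portfolio and risk-neutral prices coincide; use p* = (1.04−0.68)/(1.41−0.68) = 0.4932 for the latter.
Terminal payoffs: V(4,0)=83.5269, V(4,1)=72.5092, V(4,2)=49.6637, V(4,3)=2.2929, V(4,4)=0.0000
Node (3,0) S=15.0927: V=(p*·72.5092+(1−p*)·83.5269)/1.04=75.0900; Δ=(72.5092−83.5269)/(21.2808−10.2631)=-1.0000; B=V−Δ·S=90.1827
Node (3,1) S=31.2952: V=(p*·49.6637+(1−p*)·72.5092)/1.04=58.8875; Δ=(49.6637−72.5092)/(44.1263−21.2808)=-1.0000; B=V−Δ·S=90.1827
Node (3,2) S=64.8916: V=(p*·2.2929+(1−p*)·49.6637)/1.04=25.2911; Δ=(2.2929−49.6637)/(91.4971−44.1263)=-1.0000; B=V−Δ·S=90.1827
Node (3,3) S=134.5546: V=(p*·0.0000+(1−p*)·2.2929)/1.04=1.1174; Δ=(0.0000−2.2929)/(189.7220−91.4971)=-0.0233; B=V−Δ·S=4.2584
Node (2,0) S=22.1952: V=(p*·58.8875+(1−p*)·75.0900)/1.04=64.5189; Δ=(58.8875−75.0900)/(31.2952−15.0927)=-1.0000; B=V−Δ·S=86.7141
Node (2,1) S=46.0224: V=(p*·25.2911+(1−p*)·58.8875)/1.04=40.6917; Δ=(25.2911−58.8875)/(64.8916−31.2952)=-1.0000; B=V−Δ·S=86.7141
Node (2,2) S=95.4288: V=(p*·1.1174+(1−p*)·25.2911)/1.04=12.8556; Δ=(1.1174−25.2911)/(134.5546−64.8916)=-0.3470; B=V−Δ·S=45.9702
Node (1,0) S=32.6400: V=(p*·40.6917+(1−p*)·64.5189)/1.04=50.7390; Δ=(40.6917−64.5189)/(46.0224−22.1952)=-1.0000; B=V−Δ·S=83.3790
Node (1,1) S=67.6800: V=(p*·12.8556+(1−p*)·40.6917)/1.04=25.9272; Δ=(12.8556−40.6917)/(95.4288−46.0224)=-0.5634; B=V−Δ·S=64.0589
Node (0,0) S=48.0000: V=(p*·25.9272+(1−p*)·50.7390)/1.04=37.0222; Δ=(25.9272−50.7390)/(67.6800−32.6400)=-0.7081; B=V−Δ·S=71.0108
Self-financing check: at every node Δ·S+B equals the discounted successor values.

(0,0): Delta=-0.7081 Bond=71.0108
(1,0): Delta=-1.0000 Bond=83.3790
(1,1): Delta=-0.5634 Bond=64.0589
(2,0): Delta=-1.0000 Bond=86.7141
(2,1): Delta=-1.0000 Bond=86.7141
(2,2): Delta=-0.3470 Bond=45.9702
(3,0): Delta=-1.0000 Bond=90.1827
(3,1): Delta=-1.0000 Bond=90.1827
(3,2): Delta=-1.0000 Bond=90.1827
(3,3): Delta=-0.0233 Bond=4.2584
V0=37.0222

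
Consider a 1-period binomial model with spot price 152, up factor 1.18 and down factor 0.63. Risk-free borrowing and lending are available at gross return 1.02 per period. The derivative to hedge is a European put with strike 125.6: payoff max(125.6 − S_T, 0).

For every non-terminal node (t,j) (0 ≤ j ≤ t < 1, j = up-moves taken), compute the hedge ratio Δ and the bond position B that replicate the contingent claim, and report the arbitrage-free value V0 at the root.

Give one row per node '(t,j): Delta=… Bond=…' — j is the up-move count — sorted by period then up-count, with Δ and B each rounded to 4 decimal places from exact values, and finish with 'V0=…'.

(0,0): Delta=-0.3569 Bond=62.7651
V0=8.5105

No-arbitrage ⇒ martingale measure with p* = (R−d)/(u−d) = 0.7091.
At expiry t=1: V(1,0)=29.8400, V(1,1)=0.0000
  t=0,j=0: stock 152.0000 → up 179.3600 (V=0.0000), down 95.7600 (V=29.8400). Price 8.5105; hedge Δ=-0.3569, bond B=62.7651.
Root portfolio cost Δ·152+B reproduces V0=8.5105.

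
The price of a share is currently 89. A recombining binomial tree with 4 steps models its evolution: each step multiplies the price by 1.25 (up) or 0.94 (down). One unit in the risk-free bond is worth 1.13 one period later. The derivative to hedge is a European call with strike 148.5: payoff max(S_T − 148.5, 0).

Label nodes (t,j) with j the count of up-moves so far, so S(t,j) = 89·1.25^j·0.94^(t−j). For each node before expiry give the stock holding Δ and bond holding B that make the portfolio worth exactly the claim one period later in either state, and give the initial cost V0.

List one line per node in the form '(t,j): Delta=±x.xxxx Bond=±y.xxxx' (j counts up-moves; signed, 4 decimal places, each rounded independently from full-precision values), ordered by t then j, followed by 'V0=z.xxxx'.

(0,0): Delta=0.4749 Bond=-33.0565
(1,0): Delta=0.1690 Bond=-11.7613
(1,1): Delta=0.6202 Bond=-53.5175
(2,0): Delta=0.0000 Bond=0.0000
(2,1): Delta=0.2493 Bond=-21.6841
(2,2): Delta=0.7964 Bond=-84.9742
(3,0): Delta=0.0000 Bond=0.0000
(3,1): Delta=0.0000 Bond=0.0000
(3,2): Delta=0.3677 Bond=-39.9787
(3,3): Delta=1.0000 Bond=-131.4159
V0=9.2107

The replicating-portfolio and risk-neutral prices coincide; use p* = (1.13−0.94)/(1.25−0.94) = 0.6129 for the latter.
Payoff layer (t=4): V(4,0)=0.0000, V(4,1)=0.0000, V(4,2)=0.0000, V(4,3)=14.8984, V(4,4)=68.7852
Node (3,0) S=73.9220: V=(p*·0.0000+(1−p*)·0.0000)/1.13=0.0000; Δ=(0.0000−0.0000)/(92.4025−69.4867)=0.0000; B=V−Δ·S=0.0000
Node (3,1) S=98.3005: V=(p*·0.0000+(1−p*)·0.0000)/1.13=0.0000; Δ=(0.0000−0.0000)/(122.8756−92.4025)=0.0000; B=V−Δ·S=0.0000
Node (3,2) S=130.7188: V=(p*·14.8984+(1−p*)·0.0000)/1.13=8.0808; Δ=(14.8984−0.0000)/(163.3984−122.8756)=0.3677; B=V−Δ·S=-39.9787
Node (3,3) S=173.8281: V=(p*·68.7852+(1−p*)·14.8984)/1.13=42.4122; Δ=(68.7852−14.8984)/(217.2852−163.3984)=1.0000; B=V−Δ·S=-131.4159
Node (2,0) S=78.6404: V=(p*·0.0000+(1−p*)·0.0000)/1.13=0.0000; Δ=(0.0000−0.0000)/(98.3005−73.9220)=0.0000; B=V−Δ·S=0.0000
Node (2,1) S=104.5750: V=(p*·8.0808+(1−p*)·0.0000)/1.13=4.3830; Δ=(8.0808−0.0000)/(130.7188−98.3005)=0.2493; B=V−Δ·S=-21.6841
Node (2,2) S=139.0625: V=(p*·42.4122+(1−p*)·8.0808)/1.13=25.7722; Δ=(42.4122−8.0808)/(173.8281−130.7188)=0.7964; B=V−Δ·S=-84.9742
Node (1,0) S=83.6600: V=(p*·4.3830+(1−p*)·0.0000)/1.13=2.3773; Δ=(4.3830−0.0000)/(104.5750−78.6404)=0.1690; B=V−Δ·S=-11.7613
Node (1,1) S=111.2500: V=(p*·25.7722+(1−p*)·4.3830)/1.13=15.4801; Δ=(25.7722−4.3830)/(139.0625−104.5750)=0.6202; B=V−Δ·S=-53.5175
Node (0,0) S=89.0000: V=(p*·15.4801+(1−p*)·2.3773)/1.13=9.2107; Δ=(15.4801−2.3773)/(111.2500−83.6600)=0.4749; B=V−Δ·S=-33.0565
The time-0 hedge costs 9.2107, which is the no-arbitrage price.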